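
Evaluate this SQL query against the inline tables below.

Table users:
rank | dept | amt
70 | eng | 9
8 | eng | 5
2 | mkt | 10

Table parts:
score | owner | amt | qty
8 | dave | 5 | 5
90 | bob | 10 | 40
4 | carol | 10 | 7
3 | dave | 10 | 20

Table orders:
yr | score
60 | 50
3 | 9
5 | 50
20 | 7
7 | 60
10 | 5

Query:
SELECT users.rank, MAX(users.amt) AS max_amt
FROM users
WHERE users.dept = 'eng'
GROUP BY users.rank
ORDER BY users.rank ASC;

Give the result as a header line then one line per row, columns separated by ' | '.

After WHERE (2 rows):
users.rank | users.dept | users.amt
70 | eng | 9
8 | eng | 5
After GROUP BY (2 rows):
users.rank | max_amt
70 | 9
8 | 5
After ORDER BY (2 rows):
users.rank | max_amt
8 | 5
70 | 9

== RESULT ==
users.rank | max_amt
8 | 5
70 | 9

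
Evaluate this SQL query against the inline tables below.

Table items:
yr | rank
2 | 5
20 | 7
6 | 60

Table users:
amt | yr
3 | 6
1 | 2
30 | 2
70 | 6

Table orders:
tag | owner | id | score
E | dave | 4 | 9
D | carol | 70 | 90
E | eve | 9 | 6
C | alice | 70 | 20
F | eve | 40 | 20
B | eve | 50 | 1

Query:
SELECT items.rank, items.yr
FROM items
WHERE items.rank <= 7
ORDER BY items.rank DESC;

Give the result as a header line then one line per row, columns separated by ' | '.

== RESULT ==
items.rank | items.yr
7 | 20
5 | 2

Derivation:
After WHERE (2 rows):
items.yr | items.rank
2 | 5
20 | 7
After SELECT (2 rows):
items.rank | items.yr
5 | 2
7 | 20
After ORDER BY (2 rows):
items.rank | items.yr
7 | 20
5 | 2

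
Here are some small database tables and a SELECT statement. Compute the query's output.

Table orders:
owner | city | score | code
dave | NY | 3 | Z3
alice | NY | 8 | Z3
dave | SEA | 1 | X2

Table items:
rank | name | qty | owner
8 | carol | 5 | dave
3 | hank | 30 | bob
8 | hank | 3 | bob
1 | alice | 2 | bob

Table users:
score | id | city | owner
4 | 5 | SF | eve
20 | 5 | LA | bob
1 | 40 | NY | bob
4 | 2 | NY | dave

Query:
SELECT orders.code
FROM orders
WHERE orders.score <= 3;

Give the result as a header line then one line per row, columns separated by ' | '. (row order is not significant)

== RESULT ==
orders.code
Z3
X2

Derivation:
After WHERE (2 rows):
orders.owner | orders.city | orders.score | orders.code
dave | NY | 3 | Z3
dave | SEA | 1 | X2
After SELECT (2 rows):
orders.code
Z3
X2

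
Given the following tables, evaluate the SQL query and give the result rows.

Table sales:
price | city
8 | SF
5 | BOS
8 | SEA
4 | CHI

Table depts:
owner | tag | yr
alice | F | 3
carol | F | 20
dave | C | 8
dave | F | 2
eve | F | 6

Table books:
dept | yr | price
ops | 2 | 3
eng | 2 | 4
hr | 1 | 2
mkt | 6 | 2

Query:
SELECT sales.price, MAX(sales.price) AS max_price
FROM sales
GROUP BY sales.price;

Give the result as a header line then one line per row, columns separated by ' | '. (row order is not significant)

== RESULT ==
sales.price | max_price
8 | 8
5 | 5
4 | 4

Derivation:
After GROUP BY (3 rows):
sales.price | max_price
8 | 8
5 | 5
4 | 4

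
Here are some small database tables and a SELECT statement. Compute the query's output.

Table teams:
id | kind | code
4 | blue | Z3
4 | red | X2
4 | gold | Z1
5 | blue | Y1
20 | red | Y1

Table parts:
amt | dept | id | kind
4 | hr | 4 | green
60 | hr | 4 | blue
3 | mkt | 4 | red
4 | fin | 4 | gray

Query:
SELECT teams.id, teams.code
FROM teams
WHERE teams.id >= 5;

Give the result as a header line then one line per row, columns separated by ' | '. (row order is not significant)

After WHERE (2 rows):
teams.id | teams.kind | teams.code
5 | blue | Y1
20 | red | Y1
After SELECT (2 rows):
teams.id | teams.code
5 | Y1
20 | Y1

== RESULT ==
teams.id | teams.code
5 | Y1
20 | Y1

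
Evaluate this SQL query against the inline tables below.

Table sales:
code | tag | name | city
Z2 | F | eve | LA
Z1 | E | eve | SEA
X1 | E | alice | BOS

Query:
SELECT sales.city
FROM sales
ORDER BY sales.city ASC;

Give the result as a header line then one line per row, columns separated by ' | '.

After SELECT (3 rows):
sales.city
LA
SEA
BOS
After ORDER BY (3 rows):
sales.city
BOS
LA
SEA

== RESULT ==
sales.city
BOS
LA
SEA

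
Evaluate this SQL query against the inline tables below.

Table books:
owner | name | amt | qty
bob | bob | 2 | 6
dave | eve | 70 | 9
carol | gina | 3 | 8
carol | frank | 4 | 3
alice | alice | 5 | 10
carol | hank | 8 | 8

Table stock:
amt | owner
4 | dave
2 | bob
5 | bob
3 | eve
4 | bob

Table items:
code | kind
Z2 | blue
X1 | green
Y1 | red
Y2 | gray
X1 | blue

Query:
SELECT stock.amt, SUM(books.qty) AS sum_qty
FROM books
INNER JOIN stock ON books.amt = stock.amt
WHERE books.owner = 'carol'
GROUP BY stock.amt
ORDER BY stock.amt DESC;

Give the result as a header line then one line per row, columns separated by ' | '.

== RESULT ==
stock.amt | sum_qty
4 | 6
3 | 8

Derivation:
After JOIN stock (5 rows):
books.owner | books.name | books.amt | books.qty | stock.amt | stock.owner
bob | bob | 2 | 6 | 2 | bob
carol | gina | 3 | 8 | 3 | eve
carol | frank | 4 | 3 | 4 | dave
carol | frank | 4 | 3 | 4 | bob
alice | alice | 5 | 10 | 5 | bob
After WHERE (3 rows):
books.owner | books.name | books.amt | books.qty | stock.amt | stock.owner
carol | gina | 3 | 8 | 3 | eve
carol | frank | 4 | 3 | 4 | dave
carol | frank | 4 | 3 | 4 | bob
After GROUP BY (2 rows):
stock.amt | sum_qty
3 | 8
4 | 6
After ORDER BY (2 rows):
stock.amt | sum_qty
4 | 6
3 | 8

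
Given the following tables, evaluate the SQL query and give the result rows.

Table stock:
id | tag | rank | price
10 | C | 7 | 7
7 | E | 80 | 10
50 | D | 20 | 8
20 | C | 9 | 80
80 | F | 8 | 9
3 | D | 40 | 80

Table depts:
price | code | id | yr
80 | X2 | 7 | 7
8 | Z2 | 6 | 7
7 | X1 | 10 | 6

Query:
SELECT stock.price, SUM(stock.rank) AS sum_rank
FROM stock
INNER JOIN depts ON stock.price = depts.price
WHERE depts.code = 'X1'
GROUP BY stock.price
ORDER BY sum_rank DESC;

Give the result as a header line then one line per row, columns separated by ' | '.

== RESULT ==
stock.price | sum_rank
7 | 7

Derivation:
After JOIN depts (4 rows):
stock.id | stock.tag | stock.rank | stock.price | depts.price | depts.code | depts.id | depts.yr
10 | C | 7 | 7 | 7 | X1 | 10 | 6
50 | D | 20 | 8 | 8 | Z2 | 6 | 7
20 | C | 9 | 80 | 80 | X2 | 7 | 7
3 | D | 40 | 80 | 80 | X2 | 7 | 7
After WHERE (1 rows):
stock.id | stock.tag | stock.rank | stock.price | depts.price | depts.code | depts.id | depts.yr
10 | C | 7 | 7 | 7 | X1 | 10 | 6
After GROUP BY (1 rows):
stock.price | sum_rank
7 | 7
After ORDER BY (1 rows):
stock.price | sum_rank
7 | 7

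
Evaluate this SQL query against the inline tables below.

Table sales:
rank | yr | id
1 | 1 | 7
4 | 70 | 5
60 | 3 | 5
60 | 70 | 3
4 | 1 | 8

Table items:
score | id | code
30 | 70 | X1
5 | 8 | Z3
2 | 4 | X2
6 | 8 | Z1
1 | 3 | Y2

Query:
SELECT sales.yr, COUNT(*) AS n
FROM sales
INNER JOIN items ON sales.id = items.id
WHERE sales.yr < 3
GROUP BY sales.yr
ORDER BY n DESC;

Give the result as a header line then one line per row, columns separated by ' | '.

After JOIN items (3 rows):
sales.rank | sales.yr | sales.id | items.score | items.id | items.code
60 | 70 | 3 | 1 | 3 | Y2
4 | 1 | 8 | 5 | 8 | Z3
4 | 1 | 8 | 6 | 8 | Z1
After WHERE (2 rows):
sales.rank | sales.yr | sales.id | items.score | items.id | items.code
4 | 1 | 8 | 5 | 8 | Z3
4 | 1 | 8 | 6 | 8 | Z1
After GROUP BY (1 rows):
sales.yr | n
1 | 2
After ORDER BY (1 rows):
sales.yr | n
1 | 2

== RESULT ==
sales.yr | n
1 | 2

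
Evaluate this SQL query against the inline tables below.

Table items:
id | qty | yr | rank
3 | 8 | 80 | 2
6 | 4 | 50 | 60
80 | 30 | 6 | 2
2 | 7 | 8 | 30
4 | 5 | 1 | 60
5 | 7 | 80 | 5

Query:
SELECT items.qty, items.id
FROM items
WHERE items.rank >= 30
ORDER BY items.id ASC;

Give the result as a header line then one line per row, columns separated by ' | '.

After WHERE (3 rows):
items.id | items.qty | items.yr | items.rank
6 | 4 | 50 | 60
2 | 7 | 8 | 30
4 | 5 | 1 | 60
After SELECT (3 rows):
items.qty | items.id
4 | 6
7 | 2
5 | 4
After ORDER BY (3 rows):
items.qty | items.id
7 | 2
5 | 4
4 | 6

== RESULT ==
items.qty | items.id
7 | 2
5 | 4
4 | 6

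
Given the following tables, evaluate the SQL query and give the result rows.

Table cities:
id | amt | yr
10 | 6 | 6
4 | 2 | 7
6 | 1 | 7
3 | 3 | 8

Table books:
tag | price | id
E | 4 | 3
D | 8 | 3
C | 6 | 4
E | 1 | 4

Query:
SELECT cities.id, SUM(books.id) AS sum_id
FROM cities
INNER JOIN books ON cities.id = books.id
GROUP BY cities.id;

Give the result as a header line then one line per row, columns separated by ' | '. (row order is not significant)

== RESULT ==
cities.id | sum_id
4 | 8
3 | 6

Derivation:
After JOIN books (4 rows):
cities.id | cities.amt | cities.yr | books.tag | books.price | books.id
4 | 2 | 7 | C | 6 | 4
4 | 2 | 7 | E | 1 | 4
3 | 3 | 8 | E | 4 | 3
3 | 3 | 8 | D | 8 | 3
After GROUP BY (2 rows):
cities.id | sum_id
4 | 8
3 | 6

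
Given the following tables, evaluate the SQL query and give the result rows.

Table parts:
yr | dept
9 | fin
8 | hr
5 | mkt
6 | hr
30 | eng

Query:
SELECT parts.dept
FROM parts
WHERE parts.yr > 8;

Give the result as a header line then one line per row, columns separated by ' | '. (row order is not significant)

== RESULT ==
parts.dept
fin
eng

Derivation:
After WHERE (2 rows):
parts.yr | parts.dept
9 | fin
30 | eng
After SELECT (2 rows):
parts.dept
fin
eng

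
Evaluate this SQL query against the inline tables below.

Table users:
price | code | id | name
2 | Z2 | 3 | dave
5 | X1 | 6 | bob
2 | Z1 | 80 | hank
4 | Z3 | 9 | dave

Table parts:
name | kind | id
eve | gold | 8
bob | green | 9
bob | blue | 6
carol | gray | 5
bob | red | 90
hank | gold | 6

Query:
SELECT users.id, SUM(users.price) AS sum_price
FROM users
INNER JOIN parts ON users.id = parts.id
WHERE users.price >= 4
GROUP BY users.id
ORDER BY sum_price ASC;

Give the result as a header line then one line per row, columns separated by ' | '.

After JOIN parts (3 rows):
users.price | users.code | users.id | users.name | parts.name | parts.kind | parts.id
5 | X1 | 6 | bob | bob | blue | 6
5 | X1 | 6 | bob | hank | gold | 6
4 | Z3 | 9 | dave | bob | green | 9
After WHERE (3 rows):
users.price | users.code | users.id | users.name | parts.name | parts.kind | parts.id
5 | X1 | 6 | bob | bob | blue | 6
5 | X1 | 6 | bob | hank | gold | 6
4 | Z3 | 9 | dave | bob | green | 9
After GROUP BY (2 rows):
users.id | sum_price
6 | 10
9 | 4
After ORDER BY (2 rows):
users.id | sum_price
9 | 4
6 | 10

== RESULT ==
users.id | sum_price
9 | 4
6 | 10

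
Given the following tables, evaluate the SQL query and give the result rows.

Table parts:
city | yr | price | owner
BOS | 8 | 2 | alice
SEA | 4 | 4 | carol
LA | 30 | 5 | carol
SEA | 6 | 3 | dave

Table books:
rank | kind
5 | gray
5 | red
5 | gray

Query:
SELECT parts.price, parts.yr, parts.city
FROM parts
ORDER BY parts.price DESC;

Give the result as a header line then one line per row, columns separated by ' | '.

== RESULT ==
parts.price | parts.yr | parts.city
5 | 30 | LA
4 | 4 | SEA
3 | 6 | SEA
2 | 8 | BOS

Derivation:
After SELECT (4 rows):
parts.price | parts.yr | parts.city
2 | 8 | BOS
4 | 4 | SEA
5 | 30 | LA
3 | 6 | SEA
After ORDER BY (4 rows):
parts.price | parts.yr | parts.city
5 | 30 | LA
4 | 4 | SEA
3 | 6 | SEA
2 | 8 | BOS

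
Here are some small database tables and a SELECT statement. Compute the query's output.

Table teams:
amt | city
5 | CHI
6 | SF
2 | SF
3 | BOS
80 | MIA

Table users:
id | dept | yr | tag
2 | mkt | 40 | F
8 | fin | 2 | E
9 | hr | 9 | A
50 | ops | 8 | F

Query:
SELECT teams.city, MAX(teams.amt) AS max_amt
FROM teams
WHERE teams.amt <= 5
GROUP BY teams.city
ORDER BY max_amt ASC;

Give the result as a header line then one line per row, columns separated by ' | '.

After WHERE (3 rows):
teams.amt | teams.city
5 | CHI
2 | SF
3 | BOS
After GROUP BY (3 rows):
teams.city | max_amt
CHI | 5
SF | 2
BOS | 3
After ORDER BY (3 rows):
teams.city | max_amt
SF | 2
BOS | 3
CHI | 5

== RESULT ==
teams.city | max_amt
SF | 2
BOS | 3
CHI | 5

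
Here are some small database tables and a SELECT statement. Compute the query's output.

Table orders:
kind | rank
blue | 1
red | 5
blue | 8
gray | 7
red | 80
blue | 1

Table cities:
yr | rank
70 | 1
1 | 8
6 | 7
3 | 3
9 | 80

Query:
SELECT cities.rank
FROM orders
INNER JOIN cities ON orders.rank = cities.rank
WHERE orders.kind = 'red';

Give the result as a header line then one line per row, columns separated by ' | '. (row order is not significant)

== RESULT ==
cities.rank
80

Derivation:
After JOIN cities (5 rows):
orders.kind | orders.rank | cities.yr | cities.rank
blue | 1 | 70 | 1
blue | 8 | 1 | 8
gray | 7 | 6 | 7
red | 80 | 9 | 80
blue | 1 | 70 | 1
After WHERE (1 rows):
orders.kind | orders.rank | cities.yr | cities.rank
red | 80 | 9 | 80
After SELECT (1 rows):
cities.rank
80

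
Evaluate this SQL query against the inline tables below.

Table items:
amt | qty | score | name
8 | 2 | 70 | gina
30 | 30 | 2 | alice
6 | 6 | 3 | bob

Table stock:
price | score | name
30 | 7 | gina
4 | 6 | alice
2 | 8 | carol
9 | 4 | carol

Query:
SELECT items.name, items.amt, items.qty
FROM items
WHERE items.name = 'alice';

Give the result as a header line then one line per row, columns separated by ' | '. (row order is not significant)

After WHERE (1 rows):
items.amt | items.qty | items.score | items.name
30 | 30 | 2 | alice
After SELECT (1 rows):
items.name | items.amt | items.qty
alice | 30 | 30

== RESULT ==
items.name | items.amt | items.qty
alice | 30 | 30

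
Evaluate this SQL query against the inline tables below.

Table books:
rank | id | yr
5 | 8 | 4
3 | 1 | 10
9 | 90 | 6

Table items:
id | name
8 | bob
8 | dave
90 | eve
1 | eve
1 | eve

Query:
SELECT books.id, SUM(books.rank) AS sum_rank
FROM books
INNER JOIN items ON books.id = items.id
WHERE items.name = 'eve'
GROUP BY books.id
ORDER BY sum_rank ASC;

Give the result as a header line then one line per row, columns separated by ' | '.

After JOIN items (5 rows):
books.rank | books.id | books.yr | items.id | items.name
5 | 8 | 4 | 8 | bob
5 | 8 | 4 | 8 | dave
3 | 1 | 10 | 1 | eve
3 | 1 | 10 | 1 | eve
9 | 90 | 6 | 90 | eve
After WHERE (3 rows):
books.rank | books.id | books.yr | items.id | items.name
3 | 1 | 10 | 1 | eve
3 | 1 | 10 | 1 | eve
9 | 90 | 6 | 90 | eve
After GROUP BY (2 rows):
books.id | sum_rank
1 | 6
90 | 9
After ORDER BY (2 rows):
books.id | sum_rank
1 | 6
90 | 9

== RESULT ==
books.id | sum_rank
1 | 6
90 | 9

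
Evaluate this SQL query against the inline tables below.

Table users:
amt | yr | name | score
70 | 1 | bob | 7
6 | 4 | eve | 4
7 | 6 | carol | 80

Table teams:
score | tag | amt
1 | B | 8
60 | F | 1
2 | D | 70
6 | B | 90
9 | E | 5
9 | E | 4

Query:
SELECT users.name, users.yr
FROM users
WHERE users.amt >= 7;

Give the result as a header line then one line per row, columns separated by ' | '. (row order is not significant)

== RESULT ==
users.name | users.yr
bob | 1
carol | 6

Derivation:
After WHERE (2 rows):
users.amt | users.yr | users.name | users.score
70 | 1 | bob | 7
7 | 6 | carol | 80
After SELECT (2 rows):
users.name | users.yr
bob | 1
carol | 6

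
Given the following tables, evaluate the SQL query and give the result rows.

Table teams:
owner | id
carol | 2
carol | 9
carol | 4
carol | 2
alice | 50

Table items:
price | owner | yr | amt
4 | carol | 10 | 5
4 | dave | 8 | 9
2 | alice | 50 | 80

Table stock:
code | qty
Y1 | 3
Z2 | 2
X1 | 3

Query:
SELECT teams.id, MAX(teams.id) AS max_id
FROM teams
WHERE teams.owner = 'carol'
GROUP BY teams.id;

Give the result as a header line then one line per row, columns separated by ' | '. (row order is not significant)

== RESULT ==
teams.id | max_id
2 | 2
9 | 9
4 | 4

Derivation:
After WHERE (4 rows):
teams.owner | teams.id
carol | 2
carol | 9
carol | 4
carol | 2
After GROUP BY (3 rows):
teams.id | max_id
2 | 2
9 | 9
4 | 4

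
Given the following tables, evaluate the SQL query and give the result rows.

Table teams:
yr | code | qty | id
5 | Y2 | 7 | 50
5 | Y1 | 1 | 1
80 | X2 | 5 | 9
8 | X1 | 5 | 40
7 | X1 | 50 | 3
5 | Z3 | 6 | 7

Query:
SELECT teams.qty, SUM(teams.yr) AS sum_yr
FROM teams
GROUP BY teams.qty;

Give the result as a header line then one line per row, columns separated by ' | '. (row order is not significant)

After GROUP BY (5 rows):
teams.qty | sum_yr
7 | 5
1 | 5
5 | 88
50 | 7
6 | 5

== RESULT ==
teams.qty | sum_yr
7 | 5
1 | 5
5 | 88
50 | 7
6 | 5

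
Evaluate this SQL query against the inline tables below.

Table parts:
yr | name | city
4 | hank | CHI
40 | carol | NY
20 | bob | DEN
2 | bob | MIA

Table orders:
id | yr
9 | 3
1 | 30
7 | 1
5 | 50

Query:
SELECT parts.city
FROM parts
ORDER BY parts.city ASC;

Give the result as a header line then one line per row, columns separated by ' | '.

== RESULT ==
parts.city
CHI
DEN
MIA
NY

Derivation:
After SELECT (4 rows):
parts.city
CHI
NY
DEN
MIA
After ORDER BY (4 rows):
parts.city
CHI
DEN
MIA
NY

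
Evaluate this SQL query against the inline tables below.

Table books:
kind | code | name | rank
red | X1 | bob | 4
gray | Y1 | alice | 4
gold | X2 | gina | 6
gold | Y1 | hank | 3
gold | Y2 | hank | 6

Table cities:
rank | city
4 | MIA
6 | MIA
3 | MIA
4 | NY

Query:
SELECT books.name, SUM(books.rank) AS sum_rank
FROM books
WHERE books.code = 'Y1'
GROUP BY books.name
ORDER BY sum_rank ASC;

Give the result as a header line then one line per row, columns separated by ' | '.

After WHERE (2 rows):
books.kind | books.code | books.name | books.rank
gray | Y1 | alice | 4
gold | Y1 | hank | 3
After GROUP BY (2 rows):
books.name | sum_rank
alice | 4
hank | 3
After ORDER BY (2 rows):
books.name | sum_rank
hank | 3
alice | 4

== RESULT ==
books.name | sum_rank
hank | 3
alice | 4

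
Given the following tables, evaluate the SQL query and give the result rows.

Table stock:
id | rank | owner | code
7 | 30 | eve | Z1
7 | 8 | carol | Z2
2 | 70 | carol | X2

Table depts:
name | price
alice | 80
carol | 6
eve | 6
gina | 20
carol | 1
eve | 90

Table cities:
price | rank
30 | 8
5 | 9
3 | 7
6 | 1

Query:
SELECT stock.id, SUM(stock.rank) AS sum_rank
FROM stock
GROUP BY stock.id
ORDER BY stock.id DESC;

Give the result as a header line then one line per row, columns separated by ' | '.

After GROUP BY (2 rows):
stock.id | sum_rank
7 | 38
2 | 70
After ORDER BY (2 rows):
stock.id | sum_rank
7 | 38
2 | 70

== RESULT ==
stock.id | sum_rank
7 | 38
2 | 70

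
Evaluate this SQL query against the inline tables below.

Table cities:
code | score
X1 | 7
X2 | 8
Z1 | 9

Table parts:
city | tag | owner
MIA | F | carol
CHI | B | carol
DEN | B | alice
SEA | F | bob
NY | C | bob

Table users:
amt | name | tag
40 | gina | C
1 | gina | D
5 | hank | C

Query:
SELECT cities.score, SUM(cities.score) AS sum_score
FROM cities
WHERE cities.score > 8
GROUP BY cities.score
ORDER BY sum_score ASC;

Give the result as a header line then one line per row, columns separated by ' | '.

== RESULT ==
cities.score | sum_score
9 | 9

Derivation:
After WHERE (1 rows):
cities.code | cities.score
Z1 | 9
After GROUP BY (1 rows):
cities.score | sum_score
9 | 9
After ORDER BY (1 rows):
cities.score | sum_score
9 | 9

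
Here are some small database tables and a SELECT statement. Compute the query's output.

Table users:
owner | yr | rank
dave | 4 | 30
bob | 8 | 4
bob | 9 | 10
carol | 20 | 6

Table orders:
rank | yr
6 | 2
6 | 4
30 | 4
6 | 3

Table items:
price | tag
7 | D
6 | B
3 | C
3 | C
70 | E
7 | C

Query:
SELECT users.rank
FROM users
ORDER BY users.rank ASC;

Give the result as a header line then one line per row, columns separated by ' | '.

== RESULT ==
users.rank
4
6
10
30

Derivation:
After SELECT (4 rows):
users.rank
30
4
10
6
After ORDER BY (4 rows):
users.rank
4
6
10
30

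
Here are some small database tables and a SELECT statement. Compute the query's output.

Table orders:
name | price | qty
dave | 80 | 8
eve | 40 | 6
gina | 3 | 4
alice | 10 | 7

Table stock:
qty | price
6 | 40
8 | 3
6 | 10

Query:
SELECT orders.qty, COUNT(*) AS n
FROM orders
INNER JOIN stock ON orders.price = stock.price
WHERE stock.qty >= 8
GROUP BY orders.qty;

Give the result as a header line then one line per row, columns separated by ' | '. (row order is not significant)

After JOIN stock (3 rows):
orders.name | orders.price | orders.qty | stock.qty | stock.price
eve | 40 | 6 | 6 | 40
gina | 3 | 4 | 8 | 3
alice | 10 | 7 | 6 | 10
After WHERE (1 rows):
orders.name | orders.price | orders.qty | stock.qty | stock.price
gina | 3 | 4 | 8 | 3
After GROUP BY (1 rows):
orders.qty | n
4 | 1

== RESULT ==
orders.qty | n
4 | 1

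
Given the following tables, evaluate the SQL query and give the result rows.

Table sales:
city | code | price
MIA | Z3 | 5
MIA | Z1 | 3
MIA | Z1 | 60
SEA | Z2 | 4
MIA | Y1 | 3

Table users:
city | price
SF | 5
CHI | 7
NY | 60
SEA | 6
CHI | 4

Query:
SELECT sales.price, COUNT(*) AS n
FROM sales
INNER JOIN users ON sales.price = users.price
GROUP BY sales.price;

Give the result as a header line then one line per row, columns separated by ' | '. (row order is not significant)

== RESULT ==
sales.price | n
5 | 1
60 | 1
4 | 1

Derivation:
After JOIN users (3 rows):
sales.city | sales.code | sales.price | users.city | users.price
MIA | Z3 | 5 | SF | 5
MIA | Z1 | 60 | NY | 60
SEA | Z2 | 4 | CHI | 4
After GROUP BY (3 rows):
sales.price | n
5 | 1
60 | 1
4 | 1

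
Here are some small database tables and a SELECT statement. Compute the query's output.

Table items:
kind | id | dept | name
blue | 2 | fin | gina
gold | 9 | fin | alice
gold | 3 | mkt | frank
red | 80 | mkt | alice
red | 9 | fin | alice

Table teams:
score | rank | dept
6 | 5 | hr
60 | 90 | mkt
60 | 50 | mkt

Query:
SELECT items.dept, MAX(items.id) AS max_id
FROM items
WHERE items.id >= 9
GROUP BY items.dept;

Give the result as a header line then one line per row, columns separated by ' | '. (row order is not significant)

== RESULT ==
items.dept | max_id
fin | 9
mkt | 80

Derivation:
After WHERE (3 rows):
items.kind | items.id | items.dept | items.name
gold | 9 | fin | alice
red | 80 | mkt | alice
red | 9 | fin | alice
After GROUP BY (2 rows):
items.dept | max_id
fin | 9
mkt | 80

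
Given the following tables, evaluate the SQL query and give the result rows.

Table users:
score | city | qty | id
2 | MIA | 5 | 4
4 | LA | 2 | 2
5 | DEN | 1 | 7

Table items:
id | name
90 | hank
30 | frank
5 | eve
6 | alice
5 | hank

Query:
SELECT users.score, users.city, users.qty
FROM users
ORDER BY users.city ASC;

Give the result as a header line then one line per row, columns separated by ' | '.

== RESULT ==
users.score | users.city | users.qty
5 | DEN | 1
4 | LA | 2
2 | MIA | 5

Derivation:
After SELECT (3 rows):
users.score | users.city | users.qty
2 | MIA | 5
4 | LA | 2
5 | DEN | 1
After ORDER BY (3 rows):
users.score | users.city | users.qty
5 | DEN | 1
4 | LA | 2
2 | MIA | 5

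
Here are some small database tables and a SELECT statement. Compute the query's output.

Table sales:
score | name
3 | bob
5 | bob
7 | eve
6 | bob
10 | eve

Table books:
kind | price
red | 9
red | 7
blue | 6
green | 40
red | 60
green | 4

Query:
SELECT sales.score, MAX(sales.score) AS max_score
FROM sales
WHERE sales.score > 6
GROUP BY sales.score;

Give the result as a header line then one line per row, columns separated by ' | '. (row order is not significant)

After WHERE (2 rows):
sales.score | sales.name
7 | eve
10 | eve
After GROUP BY (2 rows):
sales.score | max_score
7 | 7
10 | 10

== RESULT ==
sales.score | max_score
7 | 7
10 | 10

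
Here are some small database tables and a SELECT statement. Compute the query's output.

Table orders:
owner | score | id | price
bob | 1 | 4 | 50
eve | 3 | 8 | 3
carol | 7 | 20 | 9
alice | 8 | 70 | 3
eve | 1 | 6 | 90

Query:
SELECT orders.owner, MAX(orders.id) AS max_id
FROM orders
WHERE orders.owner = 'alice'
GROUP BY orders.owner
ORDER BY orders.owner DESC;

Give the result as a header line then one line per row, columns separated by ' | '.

== RESULT ==
orders.owner | max_id
alice | 70

Derivation:
After WHERE (1 rows):
orders.owner | orders.score | orders.id | orders.price
alice | 8 | 70 | 3
After GROUP BY (1 rows):
orders.owner | max_id
alice | 70
After ORDER BY (1 rows):
orders.owner | max_id
alice | 70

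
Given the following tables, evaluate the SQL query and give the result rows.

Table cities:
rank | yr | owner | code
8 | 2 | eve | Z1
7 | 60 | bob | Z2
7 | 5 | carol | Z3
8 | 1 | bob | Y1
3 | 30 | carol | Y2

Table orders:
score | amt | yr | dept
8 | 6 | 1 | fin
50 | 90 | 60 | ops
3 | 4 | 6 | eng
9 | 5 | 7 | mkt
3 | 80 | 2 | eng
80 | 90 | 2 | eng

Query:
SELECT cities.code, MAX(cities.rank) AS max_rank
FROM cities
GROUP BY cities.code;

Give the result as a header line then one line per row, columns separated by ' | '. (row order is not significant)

== RESULT ==
cities.code | max_rank
Z1 | 8
Z2 | 7
Z3 | 7
Y1 | 8
Y2 | 3

Derivation:
After GROUP BY (5 rows):
cities.code | max_rank
Z1 | 8
Z2 | 7
Z3 | 7
Y1 | 8
Y2 | 3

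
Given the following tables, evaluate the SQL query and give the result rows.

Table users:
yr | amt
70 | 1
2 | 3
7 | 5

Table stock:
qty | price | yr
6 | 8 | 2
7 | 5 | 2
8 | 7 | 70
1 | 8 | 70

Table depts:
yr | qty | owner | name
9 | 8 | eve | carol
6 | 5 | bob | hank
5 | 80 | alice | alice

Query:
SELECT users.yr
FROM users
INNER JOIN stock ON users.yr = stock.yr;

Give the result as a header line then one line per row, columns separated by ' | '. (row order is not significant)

After JOIN stock (4 rows):
users.yr | users.amt | stock.qty | stock.price | stock.yr
70 | 1 | 8 | 7 | 70
70 | 1 | 1 | 8 | 70
2 | 3 | 6 | 8 | 2
2 | 3 | 7 | 5 | 2
After SELECT (4 rows):
users.yr
70
70
2
2

== RESULT ==
users.yr
70
70
2
2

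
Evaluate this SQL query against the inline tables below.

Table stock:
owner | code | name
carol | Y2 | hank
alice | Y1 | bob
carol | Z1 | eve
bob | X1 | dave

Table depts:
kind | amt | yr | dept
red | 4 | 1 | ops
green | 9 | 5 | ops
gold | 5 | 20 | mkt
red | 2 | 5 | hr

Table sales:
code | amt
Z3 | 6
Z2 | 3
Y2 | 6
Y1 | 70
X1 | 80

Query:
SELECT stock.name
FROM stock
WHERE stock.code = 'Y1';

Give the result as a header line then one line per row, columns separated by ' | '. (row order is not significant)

After WHERE (1 rows):
stock.owner | stock.code | stock.name
alice | Y1 | bob
After SELECT (1 rows):
stock.name
bob

== RESULT ==
stock.name
bob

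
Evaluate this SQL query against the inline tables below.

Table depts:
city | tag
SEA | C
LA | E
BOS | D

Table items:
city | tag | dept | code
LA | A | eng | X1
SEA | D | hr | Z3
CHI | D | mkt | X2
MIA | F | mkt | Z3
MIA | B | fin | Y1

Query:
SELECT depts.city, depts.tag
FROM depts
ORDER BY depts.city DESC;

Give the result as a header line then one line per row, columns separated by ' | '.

After SELECT (3 rows):
depts.city | depts.tag
SEA | C
LA | E
BOS | D
After ORDER BY (3 rows):
depts.city | depts.tag
SEA | C
LA | E
BOS | D

== RESULT ==
depts.city | depts.tag
SEA | C
LA | E
BOS | D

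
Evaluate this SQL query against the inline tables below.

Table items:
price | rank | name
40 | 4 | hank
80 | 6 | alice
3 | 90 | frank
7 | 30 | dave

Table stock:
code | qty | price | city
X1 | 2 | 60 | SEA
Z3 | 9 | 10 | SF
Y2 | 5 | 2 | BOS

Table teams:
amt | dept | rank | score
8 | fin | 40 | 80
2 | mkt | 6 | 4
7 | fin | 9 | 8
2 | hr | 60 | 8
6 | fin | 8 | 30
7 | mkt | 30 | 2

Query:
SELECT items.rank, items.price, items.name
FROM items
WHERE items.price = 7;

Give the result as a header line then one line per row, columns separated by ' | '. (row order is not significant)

== RESULT ==
items.rank | items.price | items.name
30 | 7 | dave

Derivation:
After WHERE (1 rows):
items.price | items.rank | items.name
7 | 30 | dave
After SELECT (1 rows):
items.rank | items.price | items.name
30 | 7 | dave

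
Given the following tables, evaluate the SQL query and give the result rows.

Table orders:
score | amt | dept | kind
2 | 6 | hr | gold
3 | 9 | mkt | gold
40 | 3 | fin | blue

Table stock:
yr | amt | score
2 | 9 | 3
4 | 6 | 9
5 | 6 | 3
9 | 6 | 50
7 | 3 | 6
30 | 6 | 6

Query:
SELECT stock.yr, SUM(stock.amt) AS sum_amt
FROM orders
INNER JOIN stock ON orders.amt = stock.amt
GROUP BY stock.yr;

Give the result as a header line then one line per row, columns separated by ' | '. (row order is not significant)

After JOIN stock (6 rows):
orders.score | orders.amt | orders.dept | orders.kind | stock.yr | stock.amt | stock.score
2 | 6 | hr | gold | 4 | 6 | 9
2 | 6 | hr | gold | 5 | 6 | 3
2 | 6 | hr | gold | 9 | 6 | 50
2 | 6 | hr | gold | 30 | 6 | 6
3 | 9 | mkt | gold | 2 | 9 | 3
40 | 3 | fin | blue | 7 | 3 | 6
After GROUP BY (6 rows):
stock.yr | sum_amt
4 | 6
5 | 6
9 | 6
30 | 6
2 | 9
7 | 3

== RESULT ==
stock.yr | sum_amt
4 | 6
5 | 6
9 | 6
30 | 6
2 | 9
7 | 3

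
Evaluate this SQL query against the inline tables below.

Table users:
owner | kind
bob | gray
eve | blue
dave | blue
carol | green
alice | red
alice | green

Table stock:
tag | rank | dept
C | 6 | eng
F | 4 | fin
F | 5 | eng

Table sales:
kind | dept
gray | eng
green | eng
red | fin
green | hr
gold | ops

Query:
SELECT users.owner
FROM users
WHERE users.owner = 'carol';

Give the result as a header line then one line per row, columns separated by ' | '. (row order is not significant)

After WHERE (1 rows):
users.owner | users.kind
carol | green
After SELECT (1 rows):
users.owner
carol

== RESULT ==
users.owner
carol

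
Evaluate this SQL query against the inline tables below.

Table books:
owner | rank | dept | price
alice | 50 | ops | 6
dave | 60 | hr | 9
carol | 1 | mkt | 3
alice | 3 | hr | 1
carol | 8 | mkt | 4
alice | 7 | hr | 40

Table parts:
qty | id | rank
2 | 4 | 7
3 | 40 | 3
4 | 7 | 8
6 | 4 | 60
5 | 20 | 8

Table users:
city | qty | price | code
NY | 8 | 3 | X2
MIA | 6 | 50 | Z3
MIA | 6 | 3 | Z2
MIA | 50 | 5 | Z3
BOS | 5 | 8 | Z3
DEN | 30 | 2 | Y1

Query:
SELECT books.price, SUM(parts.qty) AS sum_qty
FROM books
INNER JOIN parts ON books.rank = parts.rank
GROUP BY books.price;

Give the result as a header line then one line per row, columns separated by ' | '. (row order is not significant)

After JOIN parts (5 rows):
books.owner | books.rank | books.dept | books.price | parts.qty | parts.id | parts.rank
dave | 60 | hr | 9 | 6 | 4 | 60
alice | 3 | hr | 1 | 3 | 40 | 3
carol | 8 | mkt | 4 | 4 | 7 | 8
carol | 8 | mkt | 4 | 5 | 20 | 8
alice | 7 | hr | 40 | 2 | 4 | 7
After GROUP BY (4 rows):
books.price | sum_qty
9 | 6
1 | 3
4 | 9
40 | 2

== RESULT ==
books.price | sum_qty
9 | 6
1 | 3
4 | 9
40 | 2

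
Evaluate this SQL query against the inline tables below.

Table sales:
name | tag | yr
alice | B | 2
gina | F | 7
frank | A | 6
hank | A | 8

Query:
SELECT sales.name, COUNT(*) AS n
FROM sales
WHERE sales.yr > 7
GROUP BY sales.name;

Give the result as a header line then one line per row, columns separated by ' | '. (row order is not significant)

== RESULT ==
sales.name | n
hank | 1

Derivation:
After WHERE (1 rows):
sales.name | sales.tag | sales.yr
hank | A | 8
After GROUP BY (1 rows):
sales.name | n
hank | 1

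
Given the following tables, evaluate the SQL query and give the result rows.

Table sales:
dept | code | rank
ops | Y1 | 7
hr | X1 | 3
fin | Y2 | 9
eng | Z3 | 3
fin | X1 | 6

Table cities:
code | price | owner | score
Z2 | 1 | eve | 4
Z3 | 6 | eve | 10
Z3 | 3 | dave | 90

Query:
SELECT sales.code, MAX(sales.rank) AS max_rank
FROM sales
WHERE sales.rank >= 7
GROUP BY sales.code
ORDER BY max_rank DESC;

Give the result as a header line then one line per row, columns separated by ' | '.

== RESULT ==
sales.code | max_rank
Y2 | 9
Y1 | 7

Derivation:
After WHERE (2 rows):
sales.dept | sales.code | sales.rank
ops | Y1 | 7
fin | Y2 | 9
After GROUP BY (2 rows):
sales.code | max_rank
Y1 | 7
Y2 | 9
After ORDER BY (2 rows):
sales.code | max_rank
Y2 | 9
Y1 | 7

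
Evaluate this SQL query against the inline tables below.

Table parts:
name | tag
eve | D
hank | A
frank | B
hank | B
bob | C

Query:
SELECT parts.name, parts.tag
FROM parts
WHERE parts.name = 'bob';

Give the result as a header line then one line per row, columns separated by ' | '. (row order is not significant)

== RESULT ==
parts.name | parts.tag
bob | C

Derivation:
After WHERE (1 rows):
parts.name | parts.tag
bob | C
After SELECT (1 rows):
parts.name | parts.tag
bob | C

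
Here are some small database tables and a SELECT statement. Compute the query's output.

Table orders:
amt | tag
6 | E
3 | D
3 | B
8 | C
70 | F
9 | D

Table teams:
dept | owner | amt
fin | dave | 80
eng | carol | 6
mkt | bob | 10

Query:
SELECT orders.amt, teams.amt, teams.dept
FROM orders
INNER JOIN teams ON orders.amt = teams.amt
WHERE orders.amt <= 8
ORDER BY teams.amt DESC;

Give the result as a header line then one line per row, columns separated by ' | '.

After JOIN teams (1 rows):
orders.amt | orders.tag | teams.dept | teams.owner | teams.amt
6 | E | eng | carol | 6
After WHERE (1 rows):
orders.amt | orders.tag | teams.dept | teams.owner | teams.amt
6 | E | eng | carol | 6
After SELECT (1 rows):
orders.amt | teams.amt | teams.dept
6 | 6 | eng
After ORDER BY (1 rows):
orders.amt | teams.amt | teams.dept
6 | 6 | eng

== RESULT ==
orders.amt | teams.amt | teams.dept
6 | 6 | eng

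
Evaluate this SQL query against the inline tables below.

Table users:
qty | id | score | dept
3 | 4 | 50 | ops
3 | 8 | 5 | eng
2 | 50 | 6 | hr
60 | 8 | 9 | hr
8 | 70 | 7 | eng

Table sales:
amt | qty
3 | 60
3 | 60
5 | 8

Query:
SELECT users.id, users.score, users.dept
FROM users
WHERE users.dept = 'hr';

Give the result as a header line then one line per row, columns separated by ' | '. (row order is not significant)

After WHERE (2 rows):
users.qty | users.id | users.score | users.dept
2 | 50 | 6 | hr
60 | 8 | 9 | hr
After SELECT (2 rows):
users.id | users.score | users.dept
50 | 6 | hr
8 | 9 | hr

== RESULT ==
users.id | users.score | users.dept
50 | 6 | hr
8 | 9 | hr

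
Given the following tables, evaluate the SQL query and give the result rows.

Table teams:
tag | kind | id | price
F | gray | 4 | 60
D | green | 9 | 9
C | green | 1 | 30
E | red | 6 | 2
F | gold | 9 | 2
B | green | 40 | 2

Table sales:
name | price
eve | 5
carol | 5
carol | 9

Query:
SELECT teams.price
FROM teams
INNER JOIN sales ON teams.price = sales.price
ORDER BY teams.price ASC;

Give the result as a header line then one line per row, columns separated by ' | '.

== RESULT ==
teams.price
9

Derivation:
After JOIN sales (1 rows):
teams.tag | teams.kind | teams.id | teams.price | sales.name | sales.price
D | green | 9 | 9 | carol | 9
After SELECT (1 rows):
teams.price
9
After ORDER BY (1 rows):
teams.price
9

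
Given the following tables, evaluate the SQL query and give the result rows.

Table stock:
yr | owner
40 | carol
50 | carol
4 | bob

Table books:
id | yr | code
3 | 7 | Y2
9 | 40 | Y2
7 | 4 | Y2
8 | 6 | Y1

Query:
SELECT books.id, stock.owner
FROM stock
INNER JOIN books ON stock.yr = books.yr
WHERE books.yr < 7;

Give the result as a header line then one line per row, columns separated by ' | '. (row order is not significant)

After JOIN books (2 rows):
stock.yr | stock.owner | books.id | books.yr | books.code
40 | carol | 9 | 40 | Y2
4 | bob | 7 | 4 | Y2
After WHERE (1 rows):
stock.yr | stock.owner | books.id | books.yr | books.code
4 | bob | 7 | 4 | Y2
After SELECT (1 rows):
books.id | stock.owner
7 | bob

== RESULT ==
books.id | stock.owner
7 | bob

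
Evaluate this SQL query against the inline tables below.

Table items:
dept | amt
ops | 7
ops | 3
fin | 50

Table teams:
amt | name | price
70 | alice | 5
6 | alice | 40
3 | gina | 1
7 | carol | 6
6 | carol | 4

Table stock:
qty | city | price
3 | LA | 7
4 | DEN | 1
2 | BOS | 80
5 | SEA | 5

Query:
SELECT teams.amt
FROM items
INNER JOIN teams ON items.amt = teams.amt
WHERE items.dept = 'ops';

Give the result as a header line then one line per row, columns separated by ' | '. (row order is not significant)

== RESULT ==
teams.amt
7
3

Derivation:
After JOIN teams (2 rows):
items.dept | items.amt | teams.amt | teams.name | teams.price
ops | 7 | 7 | carol | 6
ops | 3 | 3 | gina | 1
After WHERE (2 rows):
items.dept | items.amt | teams.amt | teams.name | teams.price
ops | 7 | 7 | carol | 6
ops | 3 | 3 | gina | 1
After SELECT (2 rows):
teams.amt
7
3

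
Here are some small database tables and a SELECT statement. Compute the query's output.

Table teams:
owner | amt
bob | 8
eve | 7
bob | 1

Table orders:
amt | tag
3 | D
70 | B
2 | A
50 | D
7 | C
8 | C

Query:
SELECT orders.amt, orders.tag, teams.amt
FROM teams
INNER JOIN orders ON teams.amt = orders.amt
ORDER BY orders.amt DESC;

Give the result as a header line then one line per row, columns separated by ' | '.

After JOIN orders (2 rows):
teams.owner | teams.amt | orders.amt | orders.tag
bob | 8 | 8 | C
eve | 7 | 7 | C
After SELECT (2 rows):
orders.amt | orders.tag | teams.amt
8 | C | 8
7 | C | 7
After ORDER BY (2 rows):
orders.amt | orders.tag | teams.amt
8 | C | 8
7 | C | 7

== RESULT ==
orders.amt | orders.tag | teams.amt
8 | C | 8
7 | C | 7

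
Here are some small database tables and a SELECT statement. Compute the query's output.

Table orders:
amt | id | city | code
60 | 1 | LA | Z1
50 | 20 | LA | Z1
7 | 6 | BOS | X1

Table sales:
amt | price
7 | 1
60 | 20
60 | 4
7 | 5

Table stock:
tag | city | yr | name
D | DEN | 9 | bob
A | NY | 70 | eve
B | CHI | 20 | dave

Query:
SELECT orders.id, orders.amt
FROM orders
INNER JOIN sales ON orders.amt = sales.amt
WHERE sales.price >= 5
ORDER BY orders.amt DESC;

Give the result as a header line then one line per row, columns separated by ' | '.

After JOIN sales (4 rows):
orders.amt | orders.id | orders.city | orders.code | sales.amt | sales.price
60 | 1 | LA | Z1 | 60 | 20
60 | 1 | LA | Z1 | 60 | 4
7 | 6 | BOS | X1 | 7 | 1
7 | 6 | BOS | X1 | 7 | 5
After WHERE (2 rows):
orders.amt | orders.id | orders.city | orders.code | sales.amt | sales.price
60 | 1 | LA | Z1 | 60 | 20
7 | 6 | BOS | X1 | 7 | 5
After SELECT (2 rows):
orders.id | orders.amt
1 | 60
6 | 7
After ORDER BY (2 rows):
orders.id | orders.amt
1 | 60
6 | 7

== RESULT ==
orders.id | orders.amt
1 | 60
6 | 7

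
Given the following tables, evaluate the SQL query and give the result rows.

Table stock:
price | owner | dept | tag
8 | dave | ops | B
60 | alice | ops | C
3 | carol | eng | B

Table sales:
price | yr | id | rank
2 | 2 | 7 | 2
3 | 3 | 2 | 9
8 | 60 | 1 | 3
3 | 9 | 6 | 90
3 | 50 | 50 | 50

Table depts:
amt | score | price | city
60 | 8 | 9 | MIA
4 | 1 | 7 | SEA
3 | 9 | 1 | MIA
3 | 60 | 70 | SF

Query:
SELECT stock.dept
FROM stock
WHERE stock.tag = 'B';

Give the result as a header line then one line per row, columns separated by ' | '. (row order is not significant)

== RESULT ==
stock.dept
ops
eng

Derivation:
After WHERE (2 rows):
stock.price | stock.owner | stock.dept | stock.tag
8 | dave | ops | B
3 | carol | eng | B
After SELECT (2 rows):
stock.dept
ops
eng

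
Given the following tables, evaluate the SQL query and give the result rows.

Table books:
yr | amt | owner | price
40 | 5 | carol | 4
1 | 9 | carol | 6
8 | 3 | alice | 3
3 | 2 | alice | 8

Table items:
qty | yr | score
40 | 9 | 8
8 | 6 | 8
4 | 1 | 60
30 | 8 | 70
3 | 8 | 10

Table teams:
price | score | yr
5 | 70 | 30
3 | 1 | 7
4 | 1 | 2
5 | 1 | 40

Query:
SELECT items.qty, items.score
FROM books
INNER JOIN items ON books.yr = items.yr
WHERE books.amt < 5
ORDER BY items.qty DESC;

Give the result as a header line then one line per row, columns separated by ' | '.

== RESULT ==
items.qty | items.score
30 | 70
3 | 10

Derivation:
After JOIN items (3 rows):
books.yr | books.amt | books.owner | books.price | items.qty | items.yr | items.score
1 | 9 | carol | 6 | 4 | 1 | 60
8 | 3 | alice | 3 | 30 | 8 | 70
8 | 3 | alice | 3 | 3 | 8 | 10
After WHERE (2 rows):
books.yr | books.amt | books.owner | books.price | items.qty | items.yr | items.score
8 | 3 | alice | 3 | 30 | 8 | 70
8 | 3 | alice | 3 | 3 | 8 | 10
After SELECT (2 rows):
items.qty | items.score
30 | 70
3 | 10
After ORDER BY (2 rows):
items.qty | items.score
30 | 70
3 | 10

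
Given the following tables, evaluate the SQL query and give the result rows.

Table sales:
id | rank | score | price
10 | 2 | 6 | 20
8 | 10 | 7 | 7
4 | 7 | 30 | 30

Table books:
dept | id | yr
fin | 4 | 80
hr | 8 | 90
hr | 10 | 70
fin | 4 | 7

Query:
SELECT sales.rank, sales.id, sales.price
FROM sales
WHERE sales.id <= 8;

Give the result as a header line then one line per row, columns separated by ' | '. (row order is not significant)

After WHERE (2 rows):
sales.id | sales.rank | sales.score | sales.price
8 | 10 | 7 | 7
4 | 7 | 30 | 30
After SELECT (2 rows):
sales.rank | sales.id | sales.price
10 | 8 | 7
7 | 4 | 30

== RESULT ==
sales.rank | sales.id | sales.price
10 | 8 | 7
7 | 4 | 30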